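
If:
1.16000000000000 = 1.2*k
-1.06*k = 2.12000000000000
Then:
No Solution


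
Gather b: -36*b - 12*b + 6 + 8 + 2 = 16 - 48*b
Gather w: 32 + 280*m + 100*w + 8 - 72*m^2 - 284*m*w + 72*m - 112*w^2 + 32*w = -72*m^2 + 352*m - 112*w^2 + w*(132 - 284*m) + 40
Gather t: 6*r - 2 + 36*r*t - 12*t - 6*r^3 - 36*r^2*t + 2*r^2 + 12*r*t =-6*r^3 + 2*r^2 + 6*r + t*(-36*r^2 + 48*r - 12) - 2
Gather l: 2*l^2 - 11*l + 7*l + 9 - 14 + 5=2*l^2 - 4*l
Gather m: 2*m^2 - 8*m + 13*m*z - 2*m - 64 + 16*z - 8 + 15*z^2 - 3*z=2*m^2 + m*(13*z - 10) + 15*z^2 + 13*z - 72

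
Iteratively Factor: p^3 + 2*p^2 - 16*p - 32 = (p + 4)*(p^2 - 2*p - 8) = (p - 4)*(p + 4)*(p + 2)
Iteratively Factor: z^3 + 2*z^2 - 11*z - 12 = (z + 1)*(z^2 + z - 12) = (z + 1)*(z + 4)*(z - 3)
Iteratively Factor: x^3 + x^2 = (x)*(x^2 + x) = x*(x + 1)*(x)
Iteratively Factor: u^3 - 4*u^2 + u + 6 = (u - 3)*(u^2 - u - 2) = (u - 3)*(u + 1)*(u - 2)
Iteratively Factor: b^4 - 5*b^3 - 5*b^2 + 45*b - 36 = (b - 1)*(b^3 - 4*b^2 - 9*b + 36) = (b - 4)*(b - 1)*(b^2 - 9) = (b - 4)*(b - 3)*(b - 1)*(b + 3)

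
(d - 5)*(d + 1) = d^2 - 4*d - 5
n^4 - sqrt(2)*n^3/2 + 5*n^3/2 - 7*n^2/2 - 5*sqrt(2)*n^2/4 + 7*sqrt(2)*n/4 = n*(n - 1)*(n + 7/2)*(n - sqrt(2)/2)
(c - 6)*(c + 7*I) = c^2 - 6*c + 7*I*c - 42*I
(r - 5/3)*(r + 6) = r^2 + 13*r/3 - 10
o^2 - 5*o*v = o*(o - 5*v)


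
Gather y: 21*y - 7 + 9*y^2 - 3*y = 9*y^2 + 18*y - 7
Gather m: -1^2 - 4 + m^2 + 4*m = m^2 + 4*m - 5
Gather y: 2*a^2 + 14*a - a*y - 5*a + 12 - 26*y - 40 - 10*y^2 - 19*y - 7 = 2*a^2 + 9*a - 10*y^2 + y*(-a - 45) - 35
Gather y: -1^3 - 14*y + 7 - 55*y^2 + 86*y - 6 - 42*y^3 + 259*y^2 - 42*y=-42*y^3 + 204*y^2 + 30*y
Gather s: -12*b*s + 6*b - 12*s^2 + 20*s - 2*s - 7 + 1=6*b - 12*s^2 + s*(18 - 12*b) - 6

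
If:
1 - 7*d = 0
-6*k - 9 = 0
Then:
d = 1/7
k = -3/2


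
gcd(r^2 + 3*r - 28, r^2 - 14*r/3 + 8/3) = r - 4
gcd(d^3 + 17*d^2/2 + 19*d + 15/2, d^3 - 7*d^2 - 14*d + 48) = d + 3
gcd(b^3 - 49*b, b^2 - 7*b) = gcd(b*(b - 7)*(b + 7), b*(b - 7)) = b^2 - 7*b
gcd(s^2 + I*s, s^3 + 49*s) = s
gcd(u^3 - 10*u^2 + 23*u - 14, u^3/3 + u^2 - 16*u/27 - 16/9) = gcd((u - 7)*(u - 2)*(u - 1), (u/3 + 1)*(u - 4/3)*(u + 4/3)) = 1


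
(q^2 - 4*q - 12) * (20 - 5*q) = -5*q^3 + 40*q^2 - 20*q - 240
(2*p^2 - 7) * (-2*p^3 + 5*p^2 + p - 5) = -4*p^5 + 10*p^4 + 16*p^3 - 45*p^2 - 7*p + 35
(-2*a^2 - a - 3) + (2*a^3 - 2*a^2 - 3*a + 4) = 2*a^3 - 4*a^2 - 4*a + 1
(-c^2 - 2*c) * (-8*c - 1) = 8*c^3 + 17*c^2 + 2*c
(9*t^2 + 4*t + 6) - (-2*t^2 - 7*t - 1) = 11*t^2 + 11*t + 7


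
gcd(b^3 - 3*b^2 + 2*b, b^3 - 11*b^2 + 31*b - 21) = b - 1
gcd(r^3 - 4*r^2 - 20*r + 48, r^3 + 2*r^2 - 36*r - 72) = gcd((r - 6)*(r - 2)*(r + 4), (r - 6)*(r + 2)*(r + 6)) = r - 6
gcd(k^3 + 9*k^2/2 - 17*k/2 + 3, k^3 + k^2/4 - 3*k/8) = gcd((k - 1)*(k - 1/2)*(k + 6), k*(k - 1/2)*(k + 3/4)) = k - 1/2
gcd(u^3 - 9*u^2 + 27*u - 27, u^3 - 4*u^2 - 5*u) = 1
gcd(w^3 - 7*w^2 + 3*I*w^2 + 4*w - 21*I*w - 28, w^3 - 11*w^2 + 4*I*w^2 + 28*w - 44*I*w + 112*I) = w^2 + w*(-7 + 4*I) - 28*I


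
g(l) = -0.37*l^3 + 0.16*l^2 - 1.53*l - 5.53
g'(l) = -1.11*l^2 + 0.32*l - 1.53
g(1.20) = -7.77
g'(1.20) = -2.74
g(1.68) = -9.40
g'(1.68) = -4.13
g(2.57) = -14.69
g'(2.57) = -8.04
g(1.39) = -8.34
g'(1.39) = -3.23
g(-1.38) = -2.14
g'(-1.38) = -4.09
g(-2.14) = 2.10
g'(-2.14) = -7.30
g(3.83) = -29.83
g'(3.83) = -16.59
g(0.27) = -5.94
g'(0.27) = -1.52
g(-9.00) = 290.93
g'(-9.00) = -94.32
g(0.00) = -5.53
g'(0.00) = -1.53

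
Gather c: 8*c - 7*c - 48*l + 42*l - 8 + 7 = c - 6*l - 1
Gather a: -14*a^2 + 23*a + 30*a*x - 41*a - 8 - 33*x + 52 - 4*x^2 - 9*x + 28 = -14*a^2 + a*(30*x - 18) - 4*x^2 - 42*x + 72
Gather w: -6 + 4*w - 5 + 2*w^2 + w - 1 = 2*w^2 + 5*w - 12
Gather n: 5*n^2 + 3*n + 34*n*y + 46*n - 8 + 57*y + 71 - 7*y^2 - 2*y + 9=5*n^2 + n*(34*y + 49) - 7*y^2 + 55*y + 72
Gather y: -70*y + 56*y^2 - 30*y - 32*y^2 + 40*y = 24*y^2 - 60*y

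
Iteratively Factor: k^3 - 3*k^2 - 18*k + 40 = (k - 5)*(k^2 + 2*k - 8) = (k - 5)*(k + 4)*(k - 2)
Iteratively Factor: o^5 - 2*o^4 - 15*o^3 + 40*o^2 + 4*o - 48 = (o + 1)*(o^4 - 3*o^3 - 12*o^2 + 52*o - 48) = (o + 1)*(o + 4)*(o^3 - 7*o^2 + 16*o - 12) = (o - 3)*(o + 1)*(o + 4)*(o^2 - 4*o + 4) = (o - 3)*(o - 2)*(o + 1)*(o + 4)*(o - 2)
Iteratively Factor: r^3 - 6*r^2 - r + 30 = (r - 5)*(r^2 - r - 6) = (r - 5)*(r - 3)*(r + 2)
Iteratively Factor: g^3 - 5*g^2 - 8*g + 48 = (g - 4)*(g^2 - g - 12) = (g - 4)^2*(g + 3)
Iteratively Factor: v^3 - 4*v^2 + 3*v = (v - 1)*(v^2 - 3*v) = v*(v - 1)*(v - 3)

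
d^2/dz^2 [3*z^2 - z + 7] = 6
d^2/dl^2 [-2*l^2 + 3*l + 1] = -4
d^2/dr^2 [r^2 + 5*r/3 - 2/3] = 2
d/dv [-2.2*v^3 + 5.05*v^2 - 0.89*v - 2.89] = -6.6*v^2 + 10.1*v - 0.89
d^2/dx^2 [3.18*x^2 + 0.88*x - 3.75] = 6.36000000000000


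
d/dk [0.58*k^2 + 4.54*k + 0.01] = 1.16*k + 4.54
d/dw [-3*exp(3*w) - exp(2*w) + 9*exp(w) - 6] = (-9*exp(2*w) - 2*exp(w) + 9)*exp(w)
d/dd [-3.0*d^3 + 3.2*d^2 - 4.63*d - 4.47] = -9.0*d^2 + 6.4*d - 4.63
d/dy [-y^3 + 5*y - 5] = 5 - 3*y^2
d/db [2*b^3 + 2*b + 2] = 6*b^2 + 2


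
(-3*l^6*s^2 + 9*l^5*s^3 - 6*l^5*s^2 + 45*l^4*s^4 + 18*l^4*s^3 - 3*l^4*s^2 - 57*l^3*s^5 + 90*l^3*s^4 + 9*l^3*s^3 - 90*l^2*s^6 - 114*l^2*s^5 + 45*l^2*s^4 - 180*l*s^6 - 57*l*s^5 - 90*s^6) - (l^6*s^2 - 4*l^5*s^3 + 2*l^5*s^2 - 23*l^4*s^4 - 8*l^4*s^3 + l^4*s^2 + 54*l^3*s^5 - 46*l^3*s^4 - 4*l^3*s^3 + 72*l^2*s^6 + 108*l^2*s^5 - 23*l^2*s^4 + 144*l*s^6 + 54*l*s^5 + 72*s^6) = -4*l^6*s^2 + 13*l^5*s^3 - 8*l^5*s^2 + 68*l^4*s^4 + 26*l^4*s^3 - 4*l^4*s^2 - 111*l^3*s^5 + 136*l^3*s^4 + 13*l^3*s^3 - 162*l^2*s^6 - 222*l^2*s^5 + 68*l^2*s^4 - 324*l*s^6 - 111*l*s^5 - 162*s^6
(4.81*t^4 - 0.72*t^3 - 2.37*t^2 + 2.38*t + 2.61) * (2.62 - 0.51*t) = -2.4531*t^5 + 12.9694*t^4 - 0.6777*t^3 - 7.4232*t^2 + 4.9045*t + 6.8382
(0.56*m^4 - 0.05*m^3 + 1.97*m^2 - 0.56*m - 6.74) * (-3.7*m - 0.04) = -2.072*m^5 + 0.1626*m^4 - 7.287*m^3 + 1.9932*m^2 + 24.9604*m + 0.2696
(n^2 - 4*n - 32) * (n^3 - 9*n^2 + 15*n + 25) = n^5 - 13*n^4 + 19*n^3 + 253*n^2 - 580*n - 800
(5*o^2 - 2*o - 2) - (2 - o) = 5*o^2 - o - 4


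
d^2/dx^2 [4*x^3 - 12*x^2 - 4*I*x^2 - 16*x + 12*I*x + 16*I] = 24*x - 24 - 8*I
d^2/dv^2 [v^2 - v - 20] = 2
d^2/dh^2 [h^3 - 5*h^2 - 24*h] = 6*h - 10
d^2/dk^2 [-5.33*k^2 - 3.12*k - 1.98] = -10.6600000000000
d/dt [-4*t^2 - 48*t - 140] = -8*t - 48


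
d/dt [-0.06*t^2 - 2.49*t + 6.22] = -0.12*t - 2.49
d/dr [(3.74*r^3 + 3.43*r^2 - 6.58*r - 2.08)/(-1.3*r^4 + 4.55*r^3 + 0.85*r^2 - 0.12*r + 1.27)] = (4.862*r^6 + 8.91800000000001*r^5 - 38.0895*r^4 + 48.1644*r^3 + 47.8228*r^2 + 12.2482*r - 8.6062)/(1.69*r^8 - 11.83*r^7 + 18.4925*r^6 + 8.047*r^5 - 3.6715*r^4 + 11.353*r^3 + 2.1734*r^2 - 0.3048*r + 1.6129)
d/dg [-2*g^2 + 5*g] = 5 - 4*g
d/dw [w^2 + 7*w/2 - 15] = 2*w + 7/2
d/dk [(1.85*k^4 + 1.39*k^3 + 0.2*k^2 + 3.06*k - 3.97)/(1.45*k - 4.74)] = (8.0475*k^4 - 31.045*k^3 - 19.4758*k^2 - 1.896*k - 8.7479)/(2.1025*k^2 - 13.746*k + 22.4676)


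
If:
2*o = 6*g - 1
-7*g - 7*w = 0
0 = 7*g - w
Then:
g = 0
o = -1/2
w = 0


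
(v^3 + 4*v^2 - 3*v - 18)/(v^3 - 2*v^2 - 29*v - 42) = (v^2 + v - 6)/(v^2 - 5*v - 14)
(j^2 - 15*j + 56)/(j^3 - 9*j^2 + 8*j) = (j - 7)/(j*(j - 1))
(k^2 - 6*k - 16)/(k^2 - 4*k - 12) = (k - 8)/(k - 6)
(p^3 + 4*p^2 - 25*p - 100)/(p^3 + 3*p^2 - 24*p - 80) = (p + 5)/(p + 4)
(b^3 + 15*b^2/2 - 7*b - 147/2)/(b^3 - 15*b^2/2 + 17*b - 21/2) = (2*b^2 + 21*b + 49)/(2*b^2 - 9*b + 7)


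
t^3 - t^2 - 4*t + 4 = (t - 2)*(t - 1)*(t + 2)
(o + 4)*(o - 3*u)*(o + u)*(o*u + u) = o^4*u - 2*o^3*u^2 + 5*o^3*u - 3*o^2*u^3 - 10*o^2*u^2 + 4*o^2*u - 15*o*u^3 - 8*o*u^2 - 12*u^3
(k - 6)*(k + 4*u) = k^2 + 4*k*u - 6*k - 24*u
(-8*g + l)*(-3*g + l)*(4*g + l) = 96*g^3 - 20*g^2*l - 7*g*l^2 + l^3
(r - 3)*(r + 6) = r^2 + 3*r - 18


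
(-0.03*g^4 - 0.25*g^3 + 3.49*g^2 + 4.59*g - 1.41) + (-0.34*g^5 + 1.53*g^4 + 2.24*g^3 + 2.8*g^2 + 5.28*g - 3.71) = -0.34*g^5 + 1.5*g^4 + 1.99*g^3 + 6.29*g^2 + 9.87*g - 5.12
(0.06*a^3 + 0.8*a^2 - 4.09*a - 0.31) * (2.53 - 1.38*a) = -0.0828*a^4 - 0.9522*a^3 + 7.6682*a^2 - 9.9199*a - 0.7843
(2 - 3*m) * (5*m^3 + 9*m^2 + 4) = -15*m^4 - 17*m^3 + 18*m^2 - 12*m + 8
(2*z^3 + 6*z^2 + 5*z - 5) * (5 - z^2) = -2*z^5 - 6*z^4 + 5*z^3 + 35*z^2 + 25*z - 25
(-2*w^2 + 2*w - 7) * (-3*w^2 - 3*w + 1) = 6*w^4 + 13*w^2 + 23*w - 7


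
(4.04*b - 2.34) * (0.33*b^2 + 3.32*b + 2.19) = 1.3332*b^3 + 12.6406*b^2 + 1.0788*b - 5.1246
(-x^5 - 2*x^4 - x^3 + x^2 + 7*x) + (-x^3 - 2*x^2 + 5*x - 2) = -x^5 - 2*x^4 - 2*x^3 - x^2 + 12*x - 2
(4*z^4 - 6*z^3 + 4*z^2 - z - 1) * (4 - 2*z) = -8*z^5 + 28*z^4 - 32*z^3 + 18*z^2 - 2*z - 4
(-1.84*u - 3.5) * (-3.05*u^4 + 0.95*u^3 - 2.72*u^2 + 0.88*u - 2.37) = 5.612*u^5 + 8.927*u^4 + 1.6798*u^3 + 7.9008*u^2 + 1.2808*u + 8.295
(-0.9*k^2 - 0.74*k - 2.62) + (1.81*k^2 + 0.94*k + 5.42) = 0.91*k^2 + 0.2*k + 2.8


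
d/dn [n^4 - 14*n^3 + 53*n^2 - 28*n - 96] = 4*n^3 - 42*n^2 + 106*n - 28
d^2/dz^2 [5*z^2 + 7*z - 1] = 10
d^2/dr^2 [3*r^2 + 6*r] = 6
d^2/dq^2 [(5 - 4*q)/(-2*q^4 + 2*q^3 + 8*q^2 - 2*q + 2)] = (-(4*q - 5)*(4*q^3 - 3*q^2 - 8*q + 1)^2 + (-16*q^3 + 12*q^2 + 32*q + (4*q - 5)*(-6*q^2 + 3*q + 4) - 4)*(-q^4 + q^3 + 4*q^2 - q + 1))/(-q^4 + q^3 + 4*q^2 - q + 1)^3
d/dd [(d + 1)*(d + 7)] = 2*d + 8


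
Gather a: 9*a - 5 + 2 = 9*a - 3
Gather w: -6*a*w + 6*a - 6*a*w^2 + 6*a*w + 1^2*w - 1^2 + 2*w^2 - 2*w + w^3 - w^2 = 6*a + w^3 + w^2*(1 - 6*a) - w - 1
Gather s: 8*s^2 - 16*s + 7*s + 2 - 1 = 8*s^2 - 9*s + 1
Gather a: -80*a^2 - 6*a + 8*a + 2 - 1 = -80*a^2 + 2*a + 1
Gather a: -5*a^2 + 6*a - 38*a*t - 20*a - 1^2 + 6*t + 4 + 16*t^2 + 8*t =-5*a^2 + a*(-38*t - 14) + 16*t^2 + 14*t + 3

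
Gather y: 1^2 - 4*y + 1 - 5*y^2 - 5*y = -5*y^2 - 9*y + 2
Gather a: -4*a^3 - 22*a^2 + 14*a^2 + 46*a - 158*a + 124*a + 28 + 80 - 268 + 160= -4*a^3 - 8*a^2 + 12*a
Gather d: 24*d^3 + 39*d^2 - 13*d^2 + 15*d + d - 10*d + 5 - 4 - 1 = 24*d^3 + 26*d^2 + 6*d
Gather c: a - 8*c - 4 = a - 8*c - 4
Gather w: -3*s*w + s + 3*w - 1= s + w*(3 - 3*s) - 1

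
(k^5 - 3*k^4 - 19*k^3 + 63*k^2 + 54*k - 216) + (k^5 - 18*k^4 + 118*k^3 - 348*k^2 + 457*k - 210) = 2*k^5 - 21*k^4 + 99*k^3 - 285*k^2 + 511*k - 426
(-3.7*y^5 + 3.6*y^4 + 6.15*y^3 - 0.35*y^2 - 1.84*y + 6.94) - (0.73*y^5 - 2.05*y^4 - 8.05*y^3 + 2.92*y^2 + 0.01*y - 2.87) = -4.43*y^5 + 5.65*y^4 + 14.2*y^3 - 3.27*y^2 - 1.85*y + 9.81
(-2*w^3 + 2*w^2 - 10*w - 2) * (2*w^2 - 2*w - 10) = -4*w^5 + 8*w^4 - 4*w^3 - 4*w^2 + 104*w + 20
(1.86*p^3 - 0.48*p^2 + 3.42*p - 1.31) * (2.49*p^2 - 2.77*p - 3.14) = 4.6314*p^5 - 6.3474*p^4 + 4.005*p^3 - 11.2281*p^2 - 7.1101*p + 4.1134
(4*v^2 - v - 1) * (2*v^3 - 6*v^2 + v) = 8*v^5 - 26*v^4 + 8*v^3 + 5*v^2 - v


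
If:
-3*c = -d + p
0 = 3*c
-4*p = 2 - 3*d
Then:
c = 0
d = -2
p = -2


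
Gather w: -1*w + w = 0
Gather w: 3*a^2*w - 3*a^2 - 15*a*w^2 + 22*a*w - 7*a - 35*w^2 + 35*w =-3*a^2 - 7*a + w^2*(-15*a - 35) + w*(3*a^2 + 22*a + 35)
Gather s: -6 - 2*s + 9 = 3 - 2*s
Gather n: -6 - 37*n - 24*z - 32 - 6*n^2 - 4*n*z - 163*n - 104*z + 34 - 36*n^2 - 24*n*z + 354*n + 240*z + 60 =-42*n^2 + n*(154 - 28*z) + 112*z + 56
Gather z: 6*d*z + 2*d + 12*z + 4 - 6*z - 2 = 2*d + z*(6*d + 6) + 2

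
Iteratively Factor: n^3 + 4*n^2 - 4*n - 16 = (n - 2)*(n^2 + 6*n + 8) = (n - 2)*(n + 2)*(n + 4)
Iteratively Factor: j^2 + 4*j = (j)*(j + 4)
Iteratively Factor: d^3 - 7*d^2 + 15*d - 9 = (d - 1)*(d^2 - 6*d + 9) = (d - 3)*(d - 1)*(d - 3)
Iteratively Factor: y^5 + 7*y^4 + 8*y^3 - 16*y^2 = (y + 4)*(y^4 + 3*y^3 - 4*y^2) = y*(y + 4)*(y^3 + 3*y^2 - 4*y) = y*(y + 4)^2*(y^2 - y) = y^2*(y + 4)^2*(y - 1)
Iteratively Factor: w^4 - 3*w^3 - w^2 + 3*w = (w - 3)*(w^3 - w) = w*(w - 3)*(w^2 - 1) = w*(w - 3)*(w + 1)*(w - 1)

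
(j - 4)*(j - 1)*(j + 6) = j^3 + j^2 - 26*j + 24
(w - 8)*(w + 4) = w^2 - 4*w - 32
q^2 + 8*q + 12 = (q + 2)*(q + 6)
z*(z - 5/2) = z^2 - 5*z/2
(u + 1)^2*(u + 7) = u^3 + 9*u^2 + 15*u + 7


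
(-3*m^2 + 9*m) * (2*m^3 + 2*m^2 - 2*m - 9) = -6*m^5 + 12*m^4 + 24*m^3 + 9*m^2 - 81*m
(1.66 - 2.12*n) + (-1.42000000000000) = 0.24 - 2.12*n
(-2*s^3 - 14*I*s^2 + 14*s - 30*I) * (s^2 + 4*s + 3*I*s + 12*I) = -2*s^5 - 8*s^4 - 20*I*s^4 + 56*s^3 - 80*I*s^3 + 224*s^2 + 12*I*s^2 + 90*s + 48*I*s + 360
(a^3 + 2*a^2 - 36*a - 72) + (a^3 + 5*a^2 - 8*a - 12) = 2*a^3 + 7*a^2 - 44*a - 84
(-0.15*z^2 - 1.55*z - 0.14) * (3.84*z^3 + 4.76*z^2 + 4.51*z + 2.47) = -0.576*z^5 - 6.666*z^4 - 8.5921*z^3 - 8.0274*z^2 - 4.4599*z - 0.3458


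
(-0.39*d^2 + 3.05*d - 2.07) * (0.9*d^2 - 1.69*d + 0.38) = -0.351*d^4 + 3.4041*d^3 - 7.1657*d^2 + 4.6573*d - 0.7866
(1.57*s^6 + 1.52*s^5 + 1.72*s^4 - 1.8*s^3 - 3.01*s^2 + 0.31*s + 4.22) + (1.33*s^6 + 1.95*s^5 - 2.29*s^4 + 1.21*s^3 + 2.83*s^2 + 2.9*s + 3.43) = 2.9*s^6 + 3.47*s^5 - 0.57*s^4 - 0.59*s^3 - 0.18*s^2 + 3.21*s + 7.65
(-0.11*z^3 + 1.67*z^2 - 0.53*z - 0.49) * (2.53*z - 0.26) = -0.2783*z^4 + 4.2537*z^3 - 1.7751*z^2 - 1.1019*z + 0.1274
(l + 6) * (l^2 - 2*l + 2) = l^3 + 4*l^2 - 10*l + 12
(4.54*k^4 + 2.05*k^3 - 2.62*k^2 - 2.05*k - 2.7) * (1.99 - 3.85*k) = -17.479*k^5 + 1.1421*k^4 + 14.1665*k^3 + 2.6787*k^2 + 6.3155*k - 5.373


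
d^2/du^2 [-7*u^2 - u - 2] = -14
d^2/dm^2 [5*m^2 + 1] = 10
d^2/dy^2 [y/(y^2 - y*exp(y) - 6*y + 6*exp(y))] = (2*y*(y*exp(y) - 2*y - 5*exp(y) + 6)^2 + (y^2 - y*exp(y) - 6*y + 6*exp(y))*(-y*(-y*exp(y) + 4*exp(y) + 2) + 2*y*exp(y) - 4*y - 10*exp(y) + 12))/(y^2 - y*exp(y) - 6*y + 6*exp(y))^3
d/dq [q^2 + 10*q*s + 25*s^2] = 2*q + 10*s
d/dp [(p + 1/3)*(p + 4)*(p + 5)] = 3*p^2 + 56*p/3 + 23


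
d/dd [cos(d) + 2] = -sin(d)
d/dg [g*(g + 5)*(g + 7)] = 3*g^2 + 24*g + 35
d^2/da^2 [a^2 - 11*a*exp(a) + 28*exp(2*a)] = -11*a*exp(a) + 112*exp(2*a) - 22*exp(a) + 2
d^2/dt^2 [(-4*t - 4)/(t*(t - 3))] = 8*(-t^3 - 3*t^2 + 9*t - 9)/(t^3*(t^3 - 9*t^2 + 27*t - 27))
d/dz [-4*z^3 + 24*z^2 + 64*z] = -12*z^2 + 48*z + 64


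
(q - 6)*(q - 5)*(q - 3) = q^3 - 14*q^2 + 63*q - 90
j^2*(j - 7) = j^3 - 7*j^2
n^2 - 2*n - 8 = (n - 4)*(n + 2)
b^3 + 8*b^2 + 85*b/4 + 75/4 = (b + 5/2)^2*(b + 3)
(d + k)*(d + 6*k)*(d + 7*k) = d^3 + 14*d^2*k + 55*d*k^2 + 42*k^3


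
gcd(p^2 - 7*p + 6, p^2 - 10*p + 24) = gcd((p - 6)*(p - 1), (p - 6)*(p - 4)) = p - 6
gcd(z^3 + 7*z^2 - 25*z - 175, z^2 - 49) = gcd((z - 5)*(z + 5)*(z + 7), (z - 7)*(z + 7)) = z + 7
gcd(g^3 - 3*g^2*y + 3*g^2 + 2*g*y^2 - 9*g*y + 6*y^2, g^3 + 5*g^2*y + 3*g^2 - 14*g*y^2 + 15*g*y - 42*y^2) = -g^2 + 2*g*y - 3*g + 6*y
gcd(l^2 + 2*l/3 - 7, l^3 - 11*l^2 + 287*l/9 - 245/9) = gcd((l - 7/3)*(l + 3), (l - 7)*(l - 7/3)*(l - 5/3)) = l - 7/3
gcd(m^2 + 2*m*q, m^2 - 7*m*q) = m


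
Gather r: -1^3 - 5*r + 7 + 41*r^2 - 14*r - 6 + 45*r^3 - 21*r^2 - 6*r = 45*r^3 + 20*r^2 - 25*r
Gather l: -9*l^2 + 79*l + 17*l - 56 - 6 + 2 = -9*l^2 + 96*l - 60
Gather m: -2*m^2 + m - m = -2*m^2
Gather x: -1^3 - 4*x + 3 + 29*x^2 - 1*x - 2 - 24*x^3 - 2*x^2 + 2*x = -24*x^3 + 27*x^2 - 3*x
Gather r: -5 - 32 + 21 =-16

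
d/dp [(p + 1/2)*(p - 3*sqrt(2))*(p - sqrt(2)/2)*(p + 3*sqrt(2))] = 4*p^3 - 3*sqrt(2)*p^2/2 + 3*p^2/2 - 36*p - sqrt(2)*p/2 - 9 + 9*sqrt(2)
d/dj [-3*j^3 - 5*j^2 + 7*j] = -9*j^2 - 10*j + 7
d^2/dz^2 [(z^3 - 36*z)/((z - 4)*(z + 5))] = 30*(-z^3 - 4*z^2 - 64*z - 48)/(z^6 + 3*z^5 - 57*z^4 - 119*z^3 + 1140*z^2 + 1200*z - 8000)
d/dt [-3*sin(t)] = -3*cos(t)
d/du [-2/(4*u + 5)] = 8/(4*u + 5)^2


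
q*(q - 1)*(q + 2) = q^3 + q^2 - 2*q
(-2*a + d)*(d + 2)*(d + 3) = -2*a*d^2 - 10*a*d - 12*a + d^3 + 5*d^2 + 6*d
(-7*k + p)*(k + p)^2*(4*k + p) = -28*k^4 - 59*k^3*p - 33*k^2*p^2 - k*p^3 + p^4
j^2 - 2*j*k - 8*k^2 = (j - 4*k)*(j + 2*k)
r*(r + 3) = r^2 + 3*r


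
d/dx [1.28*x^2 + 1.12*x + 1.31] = 2.56*x + 1.12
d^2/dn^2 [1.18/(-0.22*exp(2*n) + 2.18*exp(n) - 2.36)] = (-1.18*(0.44*exp(n) - 2.18)*(0.88*exp(n) - 4.36)*exp(n) + (1.0384*exp(n) - 2.5724)*(0.22*exp(2*n) - 2.18*exp(n) + 2.36))*exp(n)/(0.22*exp(2*n) - 2.18*exp(n) + 2.36)^3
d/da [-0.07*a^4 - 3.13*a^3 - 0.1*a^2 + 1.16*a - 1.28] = -0.28*a^3 - 9.39*a^2 - 0.2*a + 1.16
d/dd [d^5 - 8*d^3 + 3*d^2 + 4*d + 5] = 5*d^4 - 24*d^2 + 6*d + 4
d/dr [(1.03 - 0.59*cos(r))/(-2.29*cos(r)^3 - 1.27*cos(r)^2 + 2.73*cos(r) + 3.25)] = (2.7022*cos(r)^3 - 6.3268*cos(r)^2 - 2.6162*cos(r) + 4.7294)*sin(r)/(5.2441*cos(r)^6 + 5.8166*cos(r)^5 - 10.8905*cos(r)^4 - 21.8192*cos(r)^3 - 0.802100000000001*cos(r)^2 + 17.745*cos(r) + 10.5625)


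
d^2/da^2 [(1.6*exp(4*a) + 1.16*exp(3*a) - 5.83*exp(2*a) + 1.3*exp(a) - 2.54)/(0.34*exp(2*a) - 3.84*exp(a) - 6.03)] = (0.73984*exp(7*a) - 22.844464*exp(6*a) + 168.429312*exp(5*a) + 908.313112*exp(4*a) + 1093.044664*exp(3*a) + 0.563579999999817*exp(2*a) - 936.321804*exp(a) + 106.083378)*exp(a)/(0.039304*exp(6*a) - 1.331712*exp(5*a) + 12.949308*exp(4*a) - 9.38649599999999*exp(3*a) - 229.659786*exp(2*a) - 418.877568*exp(a) - 219.256227)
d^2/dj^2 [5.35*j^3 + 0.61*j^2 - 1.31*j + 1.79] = 32.1*j + 1.22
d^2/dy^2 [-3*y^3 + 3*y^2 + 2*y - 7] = 6 - 18*y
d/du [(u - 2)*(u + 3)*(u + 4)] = 3*u^2 + 10*u - 2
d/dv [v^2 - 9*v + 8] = 2*v - 9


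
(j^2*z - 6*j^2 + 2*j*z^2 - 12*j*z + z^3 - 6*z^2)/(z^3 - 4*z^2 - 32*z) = (-j^2*z + 6*j^2 - 2*j*z^2 + 12*j*z - z^3 + 6*z^2)/(z*(-z^2 + 4*z + 32))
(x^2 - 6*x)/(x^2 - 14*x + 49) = x*(x - 6)/(x^2 - 14*x + 49)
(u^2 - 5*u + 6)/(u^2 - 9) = (u - 2)/(u + 3)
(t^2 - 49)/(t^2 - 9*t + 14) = (t + 7)/(t - 2)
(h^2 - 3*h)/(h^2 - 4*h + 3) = h/(h - 1)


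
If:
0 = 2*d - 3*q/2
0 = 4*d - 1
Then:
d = 1/4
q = 1/3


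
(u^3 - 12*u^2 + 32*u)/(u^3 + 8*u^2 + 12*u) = (u^2 - 12*u + 32)/(u^2 + 8*u + 12)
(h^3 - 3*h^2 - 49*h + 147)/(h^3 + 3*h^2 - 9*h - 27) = (h^2 - 49)/(h^2 + 6*h + 9)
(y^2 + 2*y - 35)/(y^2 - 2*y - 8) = (-y^2 - 2*y + 35)/(-y^2 + 2*y + 8)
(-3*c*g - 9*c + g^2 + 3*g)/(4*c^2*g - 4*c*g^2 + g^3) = (-3*c*g - 9*c + g^2 + 3*g)/(g*(4*c^2 - 4*c*g + g^2))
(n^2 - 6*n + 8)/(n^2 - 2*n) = (n - 4)/n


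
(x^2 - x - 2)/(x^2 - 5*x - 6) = (x - 2)/(x - 6)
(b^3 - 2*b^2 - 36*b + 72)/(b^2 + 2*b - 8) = (b^2 - 36)/(b + 4)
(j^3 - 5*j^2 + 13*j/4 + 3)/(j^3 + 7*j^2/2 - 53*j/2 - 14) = (j - 3/2)/(j + 7)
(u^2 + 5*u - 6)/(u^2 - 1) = (u + 6)/(u + 1)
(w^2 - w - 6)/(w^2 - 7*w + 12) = (w + 2)/(w - 4)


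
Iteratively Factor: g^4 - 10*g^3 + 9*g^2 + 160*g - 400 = (g - 5)*(g^3 - 5*g^2 - 16*g + 80) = (g - 5)*(g + 4)*(g^2 - 9*g + 20) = (g - 5)*(g - 4)*(g + 4)*(g - 5)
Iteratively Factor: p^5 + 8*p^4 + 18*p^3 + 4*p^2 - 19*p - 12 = (p + 3)*(p^4 + 5*p^3 + 3*p^2 - 5*p - 4) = (p + 3)*(p + 4)*(p^3 + p^2 - p - 1) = (p - 1)*(p + 3)*(p + 4)*(p^2 + 2*p + 1) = (p - 1)*(p + 1)*(p + 3)*(p + 4)*(p + 1)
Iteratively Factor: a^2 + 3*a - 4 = (a + 4)*(a - 1)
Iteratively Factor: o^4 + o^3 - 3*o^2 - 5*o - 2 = (o + 1)*(o^3 - 3*o - 2) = (o + 1)^2*(o^2 - o - 2) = (o - 2)*(o + 1)^2*(o + 1)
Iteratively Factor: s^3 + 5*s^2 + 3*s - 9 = (s - 1)*(s^2 + 6*s + 9) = (s - 1)*(s + 3)*(s + 3)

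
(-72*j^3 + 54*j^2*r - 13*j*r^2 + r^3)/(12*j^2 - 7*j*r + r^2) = -6*j + r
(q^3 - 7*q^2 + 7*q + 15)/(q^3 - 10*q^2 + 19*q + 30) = (q - 3)/(q - 6)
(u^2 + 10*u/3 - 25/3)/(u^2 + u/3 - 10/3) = (u + 5)/(u + 2)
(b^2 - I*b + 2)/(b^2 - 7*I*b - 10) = (b + I)/(b - 5*I)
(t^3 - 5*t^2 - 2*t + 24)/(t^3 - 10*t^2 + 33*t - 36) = (t + 2)/(t - 3)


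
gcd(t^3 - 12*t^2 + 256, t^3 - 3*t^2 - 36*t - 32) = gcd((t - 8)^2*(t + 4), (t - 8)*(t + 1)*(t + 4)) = t^2 - 4*t - 32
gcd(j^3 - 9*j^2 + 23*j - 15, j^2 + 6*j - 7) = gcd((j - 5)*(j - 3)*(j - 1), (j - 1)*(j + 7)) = j - 1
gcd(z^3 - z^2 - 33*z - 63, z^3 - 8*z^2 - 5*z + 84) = z^2 - 4*z - 21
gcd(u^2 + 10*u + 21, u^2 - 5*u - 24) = u + 3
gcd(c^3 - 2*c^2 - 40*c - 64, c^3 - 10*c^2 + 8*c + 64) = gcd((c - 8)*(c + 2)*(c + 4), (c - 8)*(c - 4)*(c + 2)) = c^2 - 6*c - 16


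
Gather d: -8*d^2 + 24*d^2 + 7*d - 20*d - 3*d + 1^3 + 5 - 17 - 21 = 16*d^2 - 16*d - 32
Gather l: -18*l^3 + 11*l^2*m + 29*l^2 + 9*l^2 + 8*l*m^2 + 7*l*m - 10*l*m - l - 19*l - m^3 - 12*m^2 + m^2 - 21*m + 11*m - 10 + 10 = -18*l^3 + l^2*(11*m + 38) + l*(8*m^2 - 3*m - 20) - m^3 - 11*m^2 - 10*m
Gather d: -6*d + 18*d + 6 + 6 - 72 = 12*d - 60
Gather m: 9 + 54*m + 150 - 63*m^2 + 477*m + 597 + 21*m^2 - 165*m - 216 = -42*m^2 + 366*m + 540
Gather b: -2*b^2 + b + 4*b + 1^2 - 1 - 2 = -2*b^2 + 5*b - 2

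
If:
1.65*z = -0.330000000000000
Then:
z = -0.20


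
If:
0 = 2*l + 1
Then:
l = -1/2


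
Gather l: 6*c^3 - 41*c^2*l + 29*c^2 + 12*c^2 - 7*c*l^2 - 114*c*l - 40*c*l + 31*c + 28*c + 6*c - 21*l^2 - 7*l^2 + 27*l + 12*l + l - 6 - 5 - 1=6*c^3 + 41*c^2 + 65*c + l^2*(-7*c - 28) + l*(-41*c^2 - 154*c + 40) - 12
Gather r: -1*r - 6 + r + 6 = 0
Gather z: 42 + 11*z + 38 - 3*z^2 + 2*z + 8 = -3*z^2 + 13*z + 88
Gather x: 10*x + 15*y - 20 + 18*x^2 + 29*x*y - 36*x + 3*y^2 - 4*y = 18*x^2 + x*(29*y - 26) + 3*y^2 + 11*y - 20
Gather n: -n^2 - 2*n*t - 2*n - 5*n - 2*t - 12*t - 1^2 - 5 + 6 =-n^2 + n*(-2*t - 7) - 14*t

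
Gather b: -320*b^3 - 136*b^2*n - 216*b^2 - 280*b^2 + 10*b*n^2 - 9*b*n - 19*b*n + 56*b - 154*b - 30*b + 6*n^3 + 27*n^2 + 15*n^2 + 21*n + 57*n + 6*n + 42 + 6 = -320*b^3 + b^2*(-136*n - 496) + b*(10*n^2 - 28*n - 128) + 6*n^3 + 42*n^2 + 84*n + 48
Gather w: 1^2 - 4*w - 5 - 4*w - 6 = -8*w - 10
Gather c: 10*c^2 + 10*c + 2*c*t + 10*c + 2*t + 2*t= 10*c^2 + c*(2*t + 20) + 4*t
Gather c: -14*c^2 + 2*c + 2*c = -14*c^2 + 4*c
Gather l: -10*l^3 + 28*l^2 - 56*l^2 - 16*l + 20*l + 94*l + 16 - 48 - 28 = -10*l^3 - 28*l^2 + 98*l - 60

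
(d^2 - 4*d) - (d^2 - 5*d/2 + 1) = -3*d/2 - 1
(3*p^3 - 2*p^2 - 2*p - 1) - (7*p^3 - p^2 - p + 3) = -4*p^3 - p^2 - p - 4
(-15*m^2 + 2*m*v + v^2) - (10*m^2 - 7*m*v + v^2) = -25*m^2 + 9*m*v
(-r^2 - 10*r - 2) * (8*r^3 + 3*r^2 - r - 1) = -8*r^5 - 83*r^4 - 45*r^3 + 5*r^2 + 12*r + 2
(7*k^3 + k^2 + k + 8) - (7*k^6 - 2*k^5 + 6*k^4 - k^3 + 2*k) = -7*k^6 + 2*k^5 - 6*k^4 + 8*k^3 + k^2 - k + 8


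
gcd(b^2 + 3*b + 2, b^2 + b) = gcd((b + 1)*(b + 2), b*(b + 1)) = b + 1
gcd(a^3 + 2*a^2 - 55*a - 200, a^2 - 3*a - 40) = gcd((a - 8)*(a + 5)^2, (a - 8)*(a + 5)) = a^2 - 3*a - 40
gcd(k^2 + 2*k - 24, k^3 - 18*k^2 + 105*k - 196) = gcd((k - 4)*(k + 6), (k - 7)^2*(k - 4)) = k - 4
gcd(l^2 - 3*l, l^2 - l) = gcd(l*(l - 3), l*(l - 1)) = l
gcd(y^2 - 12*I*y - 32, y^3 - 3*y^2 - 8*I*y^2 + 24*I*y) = y - 8*I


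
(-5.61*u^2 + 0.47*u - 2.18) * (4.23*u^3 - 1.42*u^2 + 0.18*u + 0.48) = -23.7303*u^5 + 9.9543*u^4 - 10.8986*u^3 + 0.4874*u^2 - 0.1668*u - 1.0464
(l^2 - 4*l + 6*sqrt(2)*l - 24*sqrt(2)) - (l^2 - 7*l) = 3*l + 6*sqrt(2)*l - 24*sqrt(2)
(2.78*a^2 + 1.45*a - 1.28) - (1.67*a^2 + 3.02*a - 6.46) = 1.11*a^2 - 1.57*a + 5.18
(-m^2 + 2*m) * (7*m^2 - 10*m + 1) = -7*m^4 + 24*m^3 - 21*m^2 + 2*m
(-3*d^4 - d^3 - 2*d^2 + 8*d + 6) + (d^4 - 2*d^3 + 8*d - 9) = -2*d^4 - 3*d^3 - 2*d^2 + 16*d - 3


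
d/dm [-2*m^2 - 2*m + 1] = -4*m - 2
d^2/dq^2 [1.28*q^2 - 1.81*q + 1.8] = 2.56000000000000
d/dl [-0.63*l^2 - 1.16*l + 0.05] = -1.26*l - 1.16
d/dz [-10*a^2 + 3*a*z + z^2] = 3*a + 2*z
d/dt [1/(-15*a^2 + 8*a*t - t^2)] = 2*(-4*a + t)/(15*a^2 - 8*a*t + t^2)^2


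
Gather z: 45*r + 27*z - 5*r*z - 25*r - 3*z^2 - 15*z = 20*r - 3*z^2 + z*(12 - 5*r)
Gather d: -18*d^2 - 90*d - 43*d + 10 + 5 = -18*d^2 - 133*d + 15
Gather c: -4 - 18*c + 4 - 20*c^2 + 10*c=-20*c^2 - 8*c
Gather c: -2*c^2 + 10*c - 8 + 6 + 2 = -2*c^2 + 10*c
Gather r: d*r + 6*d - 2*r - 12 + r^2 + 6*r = 6*d + r^2 + r*(d + 4) - 12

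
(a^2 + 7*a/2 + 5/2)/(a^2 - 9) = (2*a^2 + 7*a + 5)/(2*(a^2 - 9))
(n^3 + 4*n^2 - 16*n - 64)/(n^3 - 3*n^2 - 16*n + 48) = (n + 4)/(n - 3)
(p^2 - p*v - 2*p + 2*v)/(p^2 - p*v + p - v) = (p - 2)/(p + 1)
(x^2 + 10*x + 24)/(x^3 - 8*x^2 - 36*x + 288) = (x + 4)/(x^2 - 14*x + 48)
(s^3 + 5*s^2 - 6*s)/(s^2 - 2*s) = (s^2 + 5*s - 6)/(s - 2)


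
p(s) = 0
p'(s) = 0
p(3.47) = 0.00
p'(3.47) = 0.00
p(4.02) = 0.00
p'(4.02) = 0.00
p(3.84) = 0.00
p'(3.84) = 0.00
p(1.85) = 0.00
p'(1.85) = 0.00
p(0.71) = 0.00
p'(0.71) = 0.00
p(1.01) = 0.00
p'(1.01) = 0.00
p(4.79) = 0.00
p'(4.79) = 0.00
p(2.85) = 0.00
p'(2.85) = 0.00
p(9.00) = 0.00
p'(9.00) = 0.00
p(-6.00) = 0.00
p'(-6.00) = 0.00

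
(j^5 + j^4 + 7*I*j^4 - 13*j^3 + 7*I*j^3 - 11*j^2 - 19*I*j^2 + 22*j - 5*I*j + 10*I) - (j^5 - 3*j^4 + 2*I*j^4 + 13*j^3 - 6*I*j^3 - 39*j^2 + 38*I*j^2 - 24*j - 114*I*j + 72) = 4*j^4 + 5*I*j^4 - 26*j^3 + 13*I*j^3 + 28*j^2 - 57*I*j^2 + 46*j + 109*I*j - 72 + 10*I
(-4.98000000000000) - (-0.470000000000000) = -4.51000000000000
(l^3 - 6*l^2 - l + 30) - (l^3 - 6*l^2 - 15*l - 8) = 14*l + 38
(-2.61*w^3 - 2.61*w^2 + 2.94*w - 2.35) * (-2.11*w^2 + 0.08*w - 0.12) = 5.5071*w^5 + 5.2983*w^4 - 6.099*w^3 + 5.5069*w^2 - 0.5408*w + 0.282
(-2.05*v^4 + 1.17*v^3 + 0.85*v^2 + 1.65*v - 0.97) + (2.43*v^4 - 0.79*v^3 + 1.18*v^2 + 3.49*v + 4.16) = 0.38*v^4 + 0.38*v^3 + 2.03*v^2 + 5.14*v + 3.19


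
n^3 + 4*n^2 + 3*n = n*(n + 1)*(n + 3)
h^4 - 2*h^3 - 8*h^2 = h^2*(h - 4)*(h + 2)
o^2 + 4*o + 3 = (o + 1)*(o + 3)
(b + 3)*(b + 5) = b^2 + 8*b + 15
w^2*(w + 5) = w^3 + 5*w^2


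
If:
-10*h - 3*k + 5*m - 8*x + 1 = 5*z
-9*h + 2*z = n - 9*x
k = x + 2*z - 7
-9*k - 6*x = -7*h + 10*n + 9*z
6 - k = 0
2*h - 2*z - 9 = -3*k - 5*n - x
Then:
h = 10427/1139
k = 6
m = 210266/5695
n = -404/67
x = 9021/1139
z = 2893/1139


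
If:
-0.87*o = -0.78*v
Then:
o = 0.896551724137931*v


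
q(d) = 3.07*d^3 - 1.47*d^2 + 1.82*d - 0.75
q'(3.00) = 75.89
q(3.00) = 74.37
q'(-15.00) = 2118.17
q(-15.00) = -10720.05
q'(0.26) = 1.68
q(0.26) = -0.32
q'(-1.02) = 14.40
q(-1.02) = -7.39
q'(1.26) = 12.74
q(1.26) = 5.35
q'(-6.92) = 463.20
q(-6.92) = -1101.06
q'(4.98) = 215.59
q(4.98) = 351.02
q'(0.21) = 1.61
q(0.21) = -0.40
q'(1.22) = 11.94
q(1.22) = 4.86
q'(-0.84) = 10.79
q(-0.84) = -5.14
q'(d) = 9.21*d^2 - 2.94*d + 1.82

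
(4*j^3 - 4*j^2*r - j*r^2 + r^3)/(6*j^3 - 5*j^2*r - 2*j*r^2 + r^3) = (-2*j + r)/(-3*j + r)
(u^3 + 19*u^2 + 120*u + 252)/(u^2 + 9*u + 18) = (u^2 + 13*u + 42)/(u + 3)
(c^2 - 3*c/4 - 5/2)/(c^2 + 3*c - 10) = (c + 5/4)/(c + 5)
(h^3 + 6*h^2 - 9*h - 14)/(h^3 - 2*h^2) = 1 + 8/h + 7/h^2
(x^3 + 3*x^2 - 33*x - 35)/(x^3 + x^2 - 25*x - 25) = (x + 7)/(x + 5)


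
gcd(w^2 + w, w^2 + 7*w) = w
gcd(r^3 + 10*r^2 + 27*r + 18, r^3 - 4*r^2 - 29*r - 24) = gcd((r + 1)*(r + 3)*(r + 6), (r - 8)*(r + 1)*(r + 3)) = r^2 + 4*r + 3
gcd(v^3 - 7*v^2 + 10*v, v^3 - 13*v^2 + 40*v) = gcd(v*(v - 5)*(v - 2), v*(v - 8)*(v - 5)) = v^2 - 5*v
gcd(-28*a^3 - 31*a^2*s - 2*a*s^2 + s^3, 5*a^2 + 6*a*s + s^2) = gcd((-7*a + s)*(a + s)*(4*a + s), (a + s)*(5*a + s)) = a + s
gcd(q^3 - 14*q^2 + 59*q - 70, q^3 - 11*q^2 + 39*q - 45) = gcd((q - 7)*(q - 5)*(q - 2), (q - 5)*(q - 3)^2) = q - 5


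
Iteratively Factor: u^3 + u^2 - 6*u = (u + 3)*(u^2 - 2*u) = (u - 2)*(u + 3)*(u)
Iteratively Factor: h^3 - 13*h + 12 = (h - 1)*(h^2 + h - 12) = (h - 1)*(h + 4)*(h - 3)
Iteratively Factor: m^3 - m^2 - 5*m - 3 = (m + 1)*(m^2 - 2*m - 3) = (m - 3)*(m + 1)*(m + 1)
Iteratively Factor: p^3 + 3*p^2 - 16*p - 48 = (p + 3)*(p^2 - 16) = (p + 3)*(p + 4)*(p - 4)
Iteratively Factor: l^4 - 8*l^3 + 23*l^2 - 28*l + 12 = (l - 1)*(l^3 - 7*l^2 + 16*l - 12) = (l - 2)*(l - 1)*(l^2 - 5*l + 6) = (l - 2)^2*(l - 1)*(l - 3)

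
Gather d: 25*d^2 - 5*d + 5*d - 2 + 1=25*d^2 - 1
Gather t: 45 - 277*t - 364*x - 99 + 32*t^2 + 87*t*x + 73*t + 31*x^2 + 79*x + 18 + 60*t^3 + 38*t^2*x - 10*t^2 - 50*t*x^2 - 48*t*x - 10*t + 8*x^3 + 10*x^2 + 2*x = 60*t^3 + t^2*(38*x + 22) + t*(-50*x^2 + 39*x - 214) + 8*x^3 + 41*x^2 - 283*x - 36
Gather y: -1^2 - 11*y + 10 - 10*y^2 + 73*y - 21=-10*y^2 + 62*y - 12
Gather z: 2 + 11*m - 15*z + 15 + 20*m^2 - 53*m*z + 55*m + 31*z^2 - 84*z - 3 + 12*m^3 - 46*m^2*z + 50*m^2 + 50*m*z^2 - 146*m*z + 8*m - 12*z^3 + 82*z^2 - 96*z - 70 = 12*m^3 + 70*m^2 + 74*m - 12*z^3 + z^2*(50*m + 113) + z*(-46*m^2 - 199*m - 195) - 56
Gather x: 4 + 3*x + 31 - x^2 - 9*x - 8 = -x^2 - 6*x + 27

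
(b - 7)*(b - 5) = b^2 - 12*b + 35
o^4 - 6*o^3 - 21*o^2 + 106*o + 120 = (o - 6)*(o - 5)*(o + 1)*(o + 4)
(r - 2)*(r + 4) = r^2 + 2*r - 8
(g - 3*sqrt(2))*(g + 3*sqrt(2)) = g^2 - 18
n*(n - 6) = n^2 - 6*n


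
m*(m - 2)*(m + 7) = m^3 + 5*m^2 - 14*m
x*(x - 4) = x^2 - 4*x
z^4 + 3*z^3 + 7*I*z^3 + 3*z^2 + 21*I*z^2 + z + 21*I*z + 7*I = (z + 1)*(z + 7*I)*(-I*z - I)*(I*z + I)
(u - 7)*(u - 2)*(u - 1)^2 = u^4 - 11*u^3 + 33*u^2 - 37*u + 14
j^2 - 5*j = j*(j - 5)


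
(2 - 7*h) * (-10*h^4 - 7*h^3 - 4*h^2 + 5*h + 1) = 70*h^5 + 29*h^4 + 14*h^3 - 43*h^2 + 3*h + 2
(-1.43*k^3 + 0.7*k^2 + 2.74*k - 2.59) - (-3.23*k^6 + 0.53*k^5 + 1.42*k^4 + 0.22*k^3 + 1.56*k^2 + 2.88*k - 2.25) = 3.23*k^6 - 0.53*k^5 - 1.42*k^4 - 1.65*k^3 - 0.86*k^2 - 0.14*k - 0.34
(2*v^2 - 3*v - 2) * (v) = 2*v^3 - 3*v^2 - 2*v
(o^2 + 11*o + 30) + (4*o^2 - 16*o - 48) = 5*o^2 - 5*o - 18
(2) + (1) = 3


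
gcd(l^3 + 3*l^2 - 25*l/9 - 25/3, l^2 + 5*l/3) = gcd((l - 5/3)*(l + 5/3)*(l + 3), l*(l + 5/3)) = l + 5/3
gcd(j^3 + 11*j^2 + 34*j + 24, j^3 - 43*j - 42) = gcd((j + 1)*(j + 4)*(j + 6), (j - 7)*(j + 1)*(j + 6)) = j^2 + 7*j + 6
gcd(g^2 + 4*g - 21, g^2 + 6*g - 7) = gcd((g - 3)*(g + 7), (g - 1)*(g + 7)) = g + 7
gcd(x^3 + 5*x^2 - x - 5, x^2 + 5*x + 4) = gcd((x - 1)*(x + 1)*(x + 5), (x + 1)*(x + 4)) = x + 1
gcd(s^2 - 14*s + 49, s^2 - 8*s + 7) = s - 7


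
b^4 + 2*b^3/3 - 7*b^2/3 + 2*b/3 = b*(b - 1)*(b - 1/3)*(b + 2)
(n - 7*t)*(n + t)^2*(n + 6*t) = n^4 + n^3*t - 43*n^2*t^2 - 85*n*t^3 - 42*t^4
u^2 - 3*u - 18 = (u - 6)*(u + 3)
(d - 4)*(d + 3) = d^2 - d - 12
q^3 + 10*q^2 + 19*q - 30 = (q - 1)*(q + 5)*(q + 6)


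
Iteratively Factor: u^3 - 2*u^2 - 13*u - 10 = (u - 5)*(u^2 + 3*u + 2) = (u - 5)*(u + 2)*(u + 1)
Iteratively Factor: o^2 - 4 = (o + 2)*(o - 2)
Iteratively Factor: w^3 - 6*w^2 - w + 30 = (w - 3)*(w^2 - 3*w - 10) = (w - 5)*(w - 3)*(w + 2)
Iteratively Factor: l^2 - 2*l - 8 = (l + 2)*(l - 4)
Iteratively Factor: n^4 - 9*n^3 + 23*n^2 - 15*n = (n)*(n^3 - 9*n^2 + 23*n - 15) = n*(n - 5)*(n^2 - 4*n + 3) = n*(n - 5)*(n - 3)*(n - 1)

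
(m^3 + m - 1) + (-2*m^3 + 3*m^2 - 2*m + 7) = -m^3 + 3*m^2 - m + 6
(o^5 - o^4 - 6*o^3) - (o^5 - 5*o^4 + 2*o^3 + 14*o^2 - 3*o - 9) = 4*o^4 - 8*o^3 - 14*o^2 + 3*o + 9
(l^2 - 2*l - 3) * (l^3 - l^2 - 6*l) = l^5 - 3*l^4 - 7*l^3 + 15*l^2 + 18*l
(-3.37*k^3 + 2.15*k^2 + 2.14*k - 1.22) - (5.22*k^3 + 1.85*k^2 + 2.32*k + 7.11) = -8.59*k^3 + 0.3*k^2 - 0.18*k - 8.33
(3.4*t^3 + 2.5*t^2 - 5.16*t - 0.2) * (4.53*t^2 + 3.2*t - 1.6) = 15.402*t^5 + 22.205*t^4 - 20.8148*t^3 - 21.418*t^2 + 7.616*t + 0.32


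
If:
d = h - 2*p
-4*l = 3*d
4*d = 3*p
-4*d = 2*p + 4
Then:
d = -3/5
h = -11/5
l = 9/20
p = -4/5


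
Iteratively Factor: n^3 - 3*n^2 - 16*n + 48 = (n - 4)*(n^2 + n - 12) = (n - 4)*(n + 4)*(n - 3)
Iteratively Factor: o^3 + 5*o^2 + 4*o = (o + 1)*(o^2 + 4*o) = o*(o + 1)*(o + 4)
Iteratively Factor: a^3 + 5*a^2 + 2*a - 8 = (a + 2)*(a^2 + 3*a - 4) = (a + 2)*(a + 4)*(a - 1)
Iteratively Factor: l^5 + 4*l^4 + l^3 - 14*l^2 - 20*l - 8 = (l + 2)*(l^4 + 2*l^3 - 3*l^2 - 8*l - 4) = (l + 1)*(l + 2)*(l^3 + l^2 - 4*l - 4) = (l - 2)*(l + 1)*(l + 2)*(l^2 + 3*l + 2) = (l - 2)*(l + 1)*(l + 2)^2*(l + 1)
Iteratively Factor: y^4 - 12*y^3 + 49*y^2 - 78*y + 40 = (y - 5)*(y^3 - 7*y^2 + 14*y - 8) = (y - 5)*(y - 2)*(y^2 - 5*y + 4) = (y - 5)*(y - 2)*(y - 1)*(y - 4)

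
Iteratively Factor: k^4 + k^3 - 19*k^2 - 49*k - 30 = (k + 1)*(k^3 - 19*k - 30) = (k - 5)*(k + 1)*(k^2 + 5*k + 6) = (k - 5)*(k + 1)*(k + 2)*(k + 3)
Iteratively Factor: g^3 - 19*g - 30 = (g + 3)*(g^2 - 3*g - 10) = (g - 5)*(g + 3)*(g + 2)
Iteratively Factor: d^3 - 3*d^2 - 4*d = (d + 1)*(d^2 - 4*d) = (d - 4)*(d + 1)*(d)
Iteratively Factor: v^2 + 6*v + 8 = (v + 4)*(v + 2)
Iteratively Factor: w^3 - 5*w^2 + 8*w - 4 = (w - 1)*(w^2 - 4*w + 4) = (w - 2)*(w - 1)*(w - 2)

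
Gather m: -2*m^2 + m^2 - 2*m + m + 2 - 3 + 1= -m^2 - m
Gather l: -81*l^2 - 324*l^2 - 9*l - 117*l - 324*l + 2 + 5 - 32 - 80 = -405*l^2 - 450*l - 105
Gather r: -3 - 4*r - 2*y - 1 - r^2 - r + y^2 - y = -r^2 - 5*r + y^2 - 3*y - 4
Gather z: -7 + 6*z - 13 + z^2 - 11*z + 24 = z^2 - 5*z + 4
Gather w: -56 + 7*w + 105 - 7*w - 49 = 0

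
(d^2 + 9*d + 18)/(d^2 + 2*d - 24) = (d + 3)/(d - 4)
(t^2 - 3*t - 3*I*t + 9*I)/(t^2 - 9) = (t - 3*I)/(t + 3)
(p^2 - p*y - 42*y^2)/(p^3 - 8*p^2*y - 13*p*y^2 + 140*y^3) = (-p - 6*y)/(-p^2 + p*y + 20*y^2)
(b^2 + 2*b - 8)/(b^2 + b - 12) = (b - 2)/(b - 3)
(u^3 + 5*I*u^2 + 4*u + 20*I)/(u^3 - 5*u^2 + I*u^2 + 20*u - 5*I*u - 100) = (u^2 + 4)/(u^2 - u*(5 + 4*I) + 20*I)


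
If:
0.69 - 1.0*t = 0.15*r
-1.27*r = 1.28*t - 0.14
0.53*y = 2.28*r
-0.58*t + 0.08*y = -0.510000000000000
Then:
No Solution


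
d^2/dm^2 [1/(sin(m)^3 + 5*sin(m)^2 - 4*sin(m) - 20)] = (-9*sin(m)^6 - 55*sin(m)^5 - 80*sin(m)^4 - 40*sin(m)^3 - 290*sin(m)^2 + 80*sin(m) + 232)/(sin(m)^3 + 5*sin(m)^2 - 4*sin(m) - 20)^3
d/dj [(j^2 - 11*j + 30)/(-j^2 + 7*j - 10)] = -4/(j^2 - 4*j + 4)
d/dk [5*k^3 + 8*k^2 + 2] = k*(15*k + 16)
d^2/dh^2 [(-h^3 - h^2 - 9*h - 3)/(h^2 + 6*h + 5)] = 4*(-17*h^3 - 42*h^2 + 3*h + 76)/(h^6 + 18*h^5 + 123*h^4 + 396*h^3 + 615*h^2 + 450*h + 125)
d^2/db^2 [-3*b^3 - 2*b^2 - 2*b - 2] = -18*b - 4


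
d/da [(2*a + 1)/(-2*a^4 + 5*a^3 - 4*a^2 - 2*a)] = (12*a^4 - 12*a^3 - 7*a^2 + 8*a + 2)/(a^2*(4*a^6 - 20*a^5 + 41*a^4 - 32*a^3 - 4*a^2 + 16*a + 4))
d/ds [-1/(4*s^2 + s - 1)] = (8*s + 1)/(4*s^2 + s - 1)^2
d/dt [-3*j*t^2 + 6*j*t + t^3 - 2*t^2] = -6*j*t + 6*j + 3*t^2 - 4*t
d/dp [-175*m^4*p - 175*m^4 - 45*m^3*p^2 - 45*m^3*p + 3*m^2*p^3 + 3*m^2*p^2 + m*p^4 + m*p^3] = m*(-175*m^3 - 90*m^2*p - 45*m^2 + 9*m*p^2 + 6*m*p + 4*p^3 + 3*p^2)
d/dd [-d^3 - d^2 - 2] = d*(-3*d - 2)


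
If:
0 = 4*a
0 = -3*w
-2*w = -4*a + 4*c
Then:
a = 0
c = 0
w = 0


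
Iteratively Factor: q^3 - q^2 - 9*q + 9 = (q + 3)*(q^2 - 4*q + 3) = (q - 3)*(q + 3)*(q - 1)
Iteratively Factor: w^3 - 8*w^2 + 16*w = (w - 4)*(w^2 - 4*w) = w*(w - 4)*(w - 4)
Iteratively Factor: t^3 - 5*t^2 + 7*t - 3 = (t - 1)*(t^2 - 4*t + 3) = (t - 3)*(t - 1)*(t - 1)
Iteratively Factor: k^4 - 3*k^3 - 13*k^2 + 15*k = (k)*(k^3 - 3*k^2 - 13*k + 15) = k*(k - 5)*(k^2 + 2*k - 3) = k*(k - 5)*(k - 1)*(k + 3)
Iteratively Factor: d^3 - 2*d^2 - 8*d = (d - 4)*(d^2 + 2*d) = (d - 4)*(d + 2)*(d)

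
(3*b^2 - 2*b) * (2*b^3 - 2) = 6*b^5 - 4*b^4 - 6*b^2 + 4*b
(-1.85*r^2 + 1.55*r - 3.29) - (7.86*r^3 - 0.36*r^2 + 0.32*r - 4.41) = -7.86*r^3 - 1.49*r^2 + 1.23*r + 1.12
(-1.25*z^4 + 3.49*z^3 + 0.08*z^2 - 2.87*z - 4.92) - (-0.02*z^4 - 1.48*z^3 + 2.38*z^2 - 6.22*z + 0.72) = -1.23*z^4 + 4.97*z^3 - 2.3*z^2 + 3.35*z - 5.64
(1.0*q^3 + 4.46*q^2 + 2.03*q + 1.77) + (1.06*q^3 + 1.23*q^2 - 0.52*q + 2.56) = 2.06*q^3 + 5.69*q^2 + 1.51*q + 4.33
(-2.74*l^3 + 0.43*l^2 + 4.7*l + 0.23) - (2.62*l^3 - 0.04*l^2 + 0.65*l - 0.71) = -5.36*l^3 + 0.47*l^2 + 4.05*l + 0.94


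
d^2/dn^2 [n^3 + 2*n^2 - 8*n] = 6*n + 4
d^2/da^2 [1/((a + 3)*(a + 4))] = 2*((a + 3)^2 + (a + 3)*(a + 4) + (a + 4)^2)/((a + 3)^3*(a + 4)^3)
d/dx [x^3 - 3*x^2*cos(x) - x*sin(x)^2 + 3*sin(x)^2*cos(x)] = 3*x^2*sin(x) + 3*x^2 - x*sin(2*x) - 6*x*cos(x) - 3*sin(x)/4 + 9*sin(3*x)/4 + cos(2*x)/2 - 1/2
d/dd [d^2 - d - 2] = 2*d - 1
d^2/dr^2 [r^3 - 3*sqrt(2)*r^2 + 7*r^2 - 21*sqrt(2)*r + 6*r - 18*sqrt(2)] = 6*r - 6*sqrt(2) + 14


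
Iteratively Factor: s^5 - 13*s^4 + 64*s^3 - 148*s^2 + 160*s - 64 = (s - 4)*(s^4 - 9*s^3 + 28*s^2 - 36*s + 16) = (s - 4)^2*(s^3 - 5*s^2 + 8*s - 4) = (s - 4)^2*(s - 2)*(s^2 - 3*s + 2) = (s - 4)^2*(s - 2)*(s - 1)*(s - 2)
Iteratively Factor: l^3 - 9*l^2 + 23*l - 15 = (l - 5)*(l^2 - 4*l + 3) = (l - 5)*(l - 3)*(l - 1)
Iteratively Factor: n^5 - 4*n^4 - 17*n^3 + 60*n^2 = (n - 3)*(n^4 - n^3 - 20*n^2) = n*(n - 3)*(n^3 - n^2 - 20*n) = n^2*(n - 3)*(n^2 - n - 20) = n^2*(n - 3)*(n + 4)*(n - 5)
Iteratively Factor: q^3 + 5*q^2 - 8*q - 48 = (q + 4)*(q^2 + q - 12) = (q - 3)*(q + 4)*(q + 4)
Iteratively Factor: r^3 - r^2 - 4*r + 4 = (r - 1)*(r^2 - 4) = (r - 1)*(r + 2)*(r - 2)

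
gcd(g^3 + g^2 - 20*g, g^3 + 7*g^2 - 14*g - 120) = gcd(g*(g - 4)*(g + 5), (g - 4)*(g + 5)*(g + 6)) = g^2 + g - 20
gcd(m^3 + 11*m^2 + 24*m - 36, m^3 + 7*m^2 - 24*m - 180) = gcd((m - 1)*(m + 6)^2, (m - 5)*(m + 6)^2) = m^2 + 12*m + 36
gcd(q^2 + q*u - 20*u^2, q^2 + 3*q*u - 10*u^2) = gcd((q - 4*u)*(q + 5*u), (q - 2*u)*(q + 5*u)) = q + 5*u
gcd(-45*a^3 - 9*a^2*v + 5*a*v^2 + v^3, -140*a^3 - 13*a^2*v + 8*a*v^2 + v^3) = 5*a + v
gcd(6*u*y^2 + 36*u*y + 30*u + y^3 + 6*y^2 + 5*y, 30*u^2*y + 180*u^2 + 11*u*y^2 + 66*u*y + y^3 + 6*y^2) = 6*u + y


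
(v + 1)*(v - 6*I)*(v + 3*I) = v^3 + v^2 - 3*I*v^2 + 18*v - 3*I*v + 18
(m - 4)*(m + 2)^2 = m^3 - 12*m - 16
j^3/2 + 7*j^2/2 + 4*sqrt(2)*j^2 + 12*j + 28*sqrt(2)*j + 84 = (j/2 + sqrt(2))*(j + 7)*(j + 6*sqrt(2))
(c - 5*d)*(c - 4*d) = c^2 - 9*c*d + 20*d^2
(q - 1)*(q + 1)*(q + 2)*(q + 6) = q^4 + 8*q^3 + 11*q^2 - 8*q - 12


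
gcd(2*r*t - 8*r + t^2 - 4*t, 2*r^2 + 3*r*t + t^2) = 2*r + t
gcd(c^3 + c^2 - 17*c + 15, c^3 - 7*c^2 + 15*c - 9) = c^2 - 4*c + 3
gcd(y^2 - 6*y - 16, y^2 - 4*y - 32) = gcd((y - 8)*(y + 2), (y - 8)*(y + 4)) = y - 8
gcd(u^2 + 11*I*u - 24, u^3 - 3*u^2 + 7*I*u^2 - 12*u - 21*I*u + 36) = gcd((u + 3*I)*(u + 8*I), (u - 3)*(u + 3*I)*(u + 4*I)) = u + 3*I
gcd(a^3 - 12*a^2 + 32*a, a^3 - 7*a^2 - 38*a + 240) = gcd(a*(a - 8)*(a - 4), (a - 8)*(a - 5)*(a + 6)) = a - 8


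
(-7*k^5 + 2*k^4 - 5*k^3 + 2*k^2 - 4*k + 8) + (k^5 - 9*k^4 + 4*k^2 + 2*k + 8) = -6*k^5 - 7*k^4 - 5*k^3 + 6*k^2 - 2*k + 16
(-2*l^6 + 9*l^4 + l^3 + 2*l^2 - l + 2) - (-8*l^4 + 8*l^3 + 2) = -2*l^6 + 17*l^4 - 7*l^3 + 2*l^2 - l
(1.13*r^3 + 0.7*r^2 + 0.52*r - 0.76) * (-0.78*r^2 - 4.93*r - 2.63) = -0.8814*r^5 - 6.1169*r^4 - 6.8285*r^3 - 3.8118*r^2 + 2.3792*r + 1.9988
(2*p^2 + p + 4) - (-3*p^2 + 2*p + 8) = 5*p^2 - p - 4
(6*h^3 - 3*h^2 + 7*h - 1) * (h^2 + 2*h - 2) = 6*h^5 + 9*h^4 - 11*h^3 + 19*h^2 - 16*h + 2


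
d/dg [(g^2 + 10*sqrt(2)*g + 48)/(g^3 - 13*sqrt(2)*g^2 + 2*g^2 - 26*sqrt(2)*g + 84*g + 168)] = (2*(g + 5*sqrt(2))*(g^3 - 13*sqrt(2)*g^2 + 2*g^2 - 26*sqrt(2)*g + 84*g + 168) - (g^2 + 10*sqrt(2)*g + 48)*(3*g^2 - 26*sqrt(2)*g + 4*g - 26*sqrt(2) + 84))/(g^3 - 13*sqrt(2)*g^2 + 2*g^2 - 26*sqrt(2)*g + 84*g + 168)^2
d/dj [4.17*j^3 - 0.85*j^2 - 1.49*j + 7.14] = 12.51*j^2 - 1.7*j - 1.49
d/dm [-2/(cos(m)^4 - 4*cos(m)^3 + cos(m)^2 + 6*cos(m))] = 4*(-2*cos(m)^3 + 6*cos(m)^2 - cos(m) - 3)*sin(m)/((cos(m)^3 - 4*cos(m)^2 + cos(m) + 6)^2*cos(m)^2)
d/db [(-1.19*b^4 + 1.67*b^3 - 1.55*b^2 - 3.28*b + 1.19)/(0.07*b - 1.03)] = (-0.2499*b^4 + 5.1366*b^3 - 5.2688*b^2 + 3.193*b + 3.2951)/(0.0049*b^2 - 0.1442*b + 1.0609)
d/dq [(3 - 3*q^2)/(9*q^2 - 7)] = -12*q/(9*q^2 - 7)^2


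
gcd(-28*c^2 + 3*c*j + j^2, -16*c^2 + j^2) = 4*c - j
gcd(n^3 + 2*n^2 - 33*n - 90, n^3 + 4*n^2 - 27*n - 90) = n + 3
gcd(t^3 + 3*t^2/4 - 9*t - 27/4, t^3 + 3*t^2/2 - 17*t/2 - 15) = t - 3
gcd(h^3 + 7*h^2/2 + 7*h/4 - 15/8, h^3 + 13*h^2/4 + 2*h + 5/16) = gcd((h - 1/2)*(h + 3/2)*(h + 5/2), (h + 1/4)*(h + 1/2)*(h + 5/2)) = h + 5/2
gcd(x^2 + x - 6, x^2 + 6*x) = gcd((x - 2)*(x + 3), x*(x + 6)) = 1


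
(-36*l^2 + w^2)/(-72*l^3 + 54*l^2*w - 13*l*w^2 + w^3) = (6*l + w)/(12*l^2 - 7*l*w + w^2)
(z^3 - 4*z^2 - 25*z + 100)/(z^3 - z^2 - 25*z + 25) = (z - 4)/(z - 1)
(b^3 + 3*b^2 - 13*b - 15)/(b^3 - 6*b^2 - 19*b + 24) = (b^3 + 3*b^2 - 13*b - 15)/(b^3 - 6*b^2 - 19*b + 24)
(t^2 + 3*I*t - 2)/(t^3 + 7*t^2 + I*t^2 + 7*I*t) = (t + 2*I)/(t*(t + 7))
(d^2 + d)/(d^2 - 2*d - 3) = d/(d - 3)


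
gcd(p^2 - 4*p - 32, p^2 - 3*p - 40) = p - 8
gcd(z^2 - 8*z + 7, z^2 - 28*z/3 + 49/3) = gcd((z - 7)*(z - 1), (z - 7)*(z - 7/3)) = z - 7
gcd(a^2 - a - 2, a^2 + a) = a + 1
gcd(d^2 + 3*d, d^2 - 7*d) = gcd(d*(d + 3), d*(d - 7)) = d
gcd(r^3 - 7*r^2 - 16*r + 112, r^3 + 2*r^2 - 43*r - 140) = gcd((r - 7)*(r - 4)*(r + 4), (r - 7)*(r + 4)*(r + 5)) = r^2 - 3*r - 28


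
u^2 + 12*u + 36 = (u + 6)^2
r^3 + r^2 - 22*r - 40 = (r - 5)*(r + 2)*(r + 4)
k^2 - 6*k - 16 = (k - 8)*(k + 2)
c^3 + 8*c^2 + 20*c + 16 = (c + 2)^2*(c + 4)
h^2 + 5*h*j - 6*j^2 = (h - j)*(h + 6*j)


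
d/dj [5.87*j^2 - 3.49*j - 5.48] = 11.74*j - 3.49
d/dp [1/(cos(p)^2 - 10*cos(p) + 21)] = 2*(cos(p) - 5)*sin(p)/(cos(p)^2 - 10*cos(p) + 21)^2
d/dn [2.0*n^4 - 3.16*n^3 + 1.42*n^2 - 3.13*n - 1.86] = 8.0*n^3 - 9.48*n^2 + 2.84*n - 3.13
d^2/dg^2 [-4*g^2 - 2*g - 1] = -8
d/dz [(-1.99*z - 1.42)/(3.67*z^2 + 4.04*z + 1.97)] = (7.3033*z^2 + 10.4228*z + 1.8165)/(13.4689*z^4 + 29.6536*z^3 + 30.7814*z^2 + 15.9176*z + 3.8809)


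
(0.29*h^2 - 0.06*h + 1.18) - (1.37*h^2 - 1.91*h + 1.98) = -1.08*h^2 + 1.85*h - 0.8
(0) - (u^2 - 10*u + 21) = -u^2 + 10*u - 21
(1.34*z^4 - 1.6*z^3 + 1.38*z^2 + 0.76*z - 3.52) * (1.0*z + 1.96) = 1.34*z^5 + 1.0264*z^4 - 1.756*z^3 + 3.4648*z^2 - 2.0304*z - 6.8992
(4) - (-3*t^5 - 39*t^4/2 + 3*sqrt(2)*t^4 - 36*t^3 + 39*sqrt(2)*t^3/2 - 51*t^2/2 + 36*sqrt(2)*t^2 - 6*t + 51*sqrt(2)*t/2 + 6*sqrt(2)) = 3*t^5 - 3*sqrt(2)*t^4 + 39*t^4/2 - 39*sqrt(2)*t^3/2 + 36*t^3 - 36*sqrt(2)*t^2 + 51*t^2/2 - 51*sqrt(2)*t/2 + 6*t - 6*sqrt(2) + 4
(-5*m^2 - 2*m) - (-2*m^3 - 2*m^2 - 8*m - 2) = 2*m^3 - 3*m^2 + 6*m + 2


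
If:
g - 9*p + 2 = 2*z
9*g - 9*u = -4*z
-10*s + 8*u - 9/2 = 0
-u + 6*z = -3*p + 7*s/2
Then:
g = 41*z/39 + 269/416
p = 367/1248 - 37*z/351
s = 140*z/117 + 7/104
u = 175*z/117 + 269/416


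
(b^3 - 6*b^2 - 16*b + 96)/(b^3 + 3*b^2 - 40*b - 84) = (b^2 - 16)/(b^2 + 9*b + 14)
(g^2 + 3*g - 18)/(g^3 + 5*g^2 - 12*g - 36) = 1/(g + 2)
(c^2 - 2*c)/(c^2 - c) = (c - 2)/(c - 1)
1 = 1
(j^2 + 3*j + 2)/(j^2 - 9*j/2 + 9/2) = 2*(j^2 + 3*j + 2)/(2*j^2 - 9*j + 9)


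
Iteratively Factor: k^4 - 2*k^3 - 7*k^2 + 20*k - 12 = (k - 1)*(k^3 - k^2 - 8*k + 12) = (k - 2)*(k - 1)*(k^2 + k - 6) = (k - 2)^2*(k - 1)*(k + 3)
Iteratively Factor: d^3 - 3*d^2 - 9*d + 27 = (d + 3)*(d^2 - 6*d + 9) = (d - 3)*(d + 3)*(d - 3)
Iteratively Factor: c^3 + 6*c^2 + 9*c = (c + 3)*(c^2 + 3*c) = c*(c + 3)*(c + 3)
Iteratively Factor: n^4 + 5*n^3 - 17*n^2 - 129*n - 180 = (n + 3)*(n^3 + 2*n^2 - 23*n - 60) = (n + 3)^2*(n^2 - n - 20) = (n + 3)^2*(n + 4)*(n - 5)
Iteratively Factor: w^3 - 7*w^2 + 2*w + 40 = (w - 5)*(w^2 - 2*w - 8) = (w - 5)*(w + 2)*(w - 4)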